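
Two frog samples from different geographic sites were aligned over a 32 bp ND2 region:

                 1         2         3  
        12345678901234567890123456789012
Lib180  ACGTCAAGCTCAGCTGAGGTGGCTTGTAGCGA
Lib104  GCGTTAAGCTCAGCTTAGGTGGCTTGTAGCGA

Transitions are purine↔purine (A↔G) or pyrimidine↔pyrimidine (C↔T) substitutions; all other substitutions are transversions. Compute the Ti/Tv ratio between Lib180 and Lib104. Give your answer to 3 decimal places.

2.000

Differing sites — 1:A/G (Ti); 5:C/T (Ti); 16:G/T (Tv).
Of the 3 differences, 2 transitions and 1 transversion, so Ti/Tv = 2/1 = 2.000.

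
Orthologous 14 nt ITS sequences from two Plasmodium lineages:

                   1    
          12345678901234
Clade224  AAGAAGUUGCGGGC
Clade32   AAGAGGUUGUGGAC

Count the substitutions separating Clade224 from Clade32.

Mismatches occur at site 5 (A/G), site 10 (C/U), site 13 (G/A).
That gives 3 mismatches out of 14 aligned sites, so the Hamming distance is 3.

3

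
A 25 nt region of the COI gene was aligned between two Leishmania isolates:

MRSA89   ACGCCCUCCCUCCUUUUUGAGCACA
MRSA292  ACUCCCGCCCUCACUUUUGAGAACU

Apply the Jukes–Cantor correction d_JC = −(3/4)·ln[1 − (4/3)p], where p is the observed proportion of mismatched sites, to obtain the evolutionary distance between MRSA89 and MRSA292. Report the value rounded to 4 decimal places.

0.2892

Differing sites — 3:G/U; 7:U/G; 13:C/A; 14:U/C; 22:C/A; 25:A/U.
p = 6/25 = 0.240000.
d = −0.75 · ln(1 − (4/3)·0.240000) = −0.75 · ln(0.680000) = −0.75 · (-0.385662) = 0.2892.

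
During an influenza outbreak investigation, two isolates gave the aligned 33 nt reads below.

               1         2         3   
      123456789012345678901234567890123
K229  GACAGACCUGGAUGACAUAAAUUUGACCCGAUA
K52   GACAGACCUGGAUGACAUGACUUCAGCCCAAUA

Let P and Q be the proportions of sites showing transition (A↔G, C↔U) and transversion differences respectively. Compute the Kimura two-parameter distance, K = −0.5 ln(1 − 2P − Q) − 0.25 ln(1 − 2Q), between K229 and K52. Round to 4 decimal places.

0.2184

Differing sites — 19:A/G (Ti); 21:A/C (Tv); 24:U/C (Ti); 25:G/A (Ti); 26:A/G (Ti); 30:G/A (Ti).
Of the 6 differences, 5 transitions and 1 transversion over 33 sites: P = 5/33 = 0.151515, Q = 1/33 = 0.030303.
d = −0.5·ln(0.666667) − 0.25·ln(0.939394) = −0.5·(-0.405465) − 0.25·(-0.062520) = 0.2184.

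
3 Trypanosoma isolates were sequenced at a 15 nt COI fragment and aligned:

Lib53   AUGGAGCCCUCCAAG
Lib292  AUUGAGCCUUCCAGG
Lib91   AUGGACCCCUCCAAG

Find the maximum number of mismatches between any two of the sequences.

4

Pairwise Hamming distances:
  Lib53 vs Lib292: 3
  Lib53 vs Lib91: 1
  Lib292 vs Lib91: 4
The largest is 4, between Lib292 and Lib91.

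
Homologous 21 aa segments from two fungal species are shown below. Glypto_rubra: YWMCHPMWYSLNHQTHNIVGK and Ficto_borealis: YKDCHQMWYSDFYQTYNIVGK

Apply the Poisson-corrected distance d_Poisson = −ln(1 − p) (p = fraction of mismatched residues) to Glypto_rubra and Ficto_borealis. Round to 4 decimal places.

0.4055

The sequences differ at positions 2 (W/K), 3 (M/D), 6 (P/Q), 11 (L/D), 12 (N/F), 13 (H/Y), 16 (H/Y).
p = 7/21 = 0.333333.
d = −ln(1 − 0.333333) = −ln(0.666667) = 0.4055.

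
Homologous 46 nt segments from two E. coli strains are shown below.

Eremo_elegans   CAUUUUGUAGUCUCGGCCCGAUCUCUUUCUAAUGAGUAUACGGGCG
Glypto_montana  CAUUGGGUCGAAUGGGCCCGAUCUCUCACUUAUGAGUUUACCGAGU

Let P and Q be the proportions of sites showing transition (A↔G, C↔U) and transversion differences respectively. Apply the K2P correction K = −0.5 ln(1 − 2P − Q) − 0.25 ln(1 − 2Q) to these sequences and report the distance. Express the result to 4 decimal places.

0.3981

Differing sites — 5:U/G (Tv); 6:U/G (Tv); 9:A/C (Tv); 11:U/A (Tv); 12:C/A (Tv); 14:C/G (Tv); 27:U/C (Ti); 28:U/A (Tv); 31:A/U (Tv); 38:A/U (Tv); 42:G/C (Tv); 44:G/A (Ti); 45:C/G (Tv); 46:G/U (Tv).
Of the 14 differences, 2 transitions and 12 transversions over 46 sites: P = 2/46 = 0.043478, Q = 12/46 = 0.260870.
d = −0.5·ln(0.652174) − 0.25·ln(0.478260) = −0.5·(-0.427444) − 0.25·(-0.737601) = 0.3981.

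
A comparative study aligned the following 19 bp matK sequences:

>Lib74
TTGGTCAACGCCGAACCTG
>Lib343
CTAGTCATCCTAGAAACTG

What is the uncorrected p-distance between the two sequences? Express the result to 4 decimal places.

The sequences differ at positions 1 (T/C), 3 (G/A), 8 (A/T), 10 (G/C), 11 (C/T), 12 (C/A), 16 (C/A).
There are 7 differences over 19 sites, so p = 7/19 = 0.3684.

0.3684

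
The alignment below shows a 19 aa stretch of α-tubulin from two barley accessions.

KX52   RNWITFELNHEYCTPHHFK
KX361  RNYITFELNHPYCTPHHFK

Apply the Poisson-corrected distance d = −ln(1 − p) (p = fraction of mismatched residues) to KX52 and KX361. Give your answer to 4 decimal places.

Differing sites — 3:W/Y; 11:E/P.
p = 2/19 = 0.105263.
d = −ln(1 − 0.105263) = −ln(0.894737) = 0.1112.

0.1112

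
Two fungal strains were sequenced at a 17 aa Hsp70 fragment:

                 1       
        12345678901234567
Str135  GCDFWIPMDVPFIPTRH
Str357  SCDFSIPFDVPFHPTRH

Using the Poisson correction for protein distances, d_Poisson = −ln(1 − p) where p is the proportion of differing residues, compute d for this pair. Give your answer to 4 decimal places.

Mismatches occur at site 1 (G→S), site 5 (W→S), site 8 (M→F), site 13 (I→H).
p = 4/17 = 0.235294.
d = −ln(1 − 0.235294) = −ln(0.764706) = 0.2683.

0.2683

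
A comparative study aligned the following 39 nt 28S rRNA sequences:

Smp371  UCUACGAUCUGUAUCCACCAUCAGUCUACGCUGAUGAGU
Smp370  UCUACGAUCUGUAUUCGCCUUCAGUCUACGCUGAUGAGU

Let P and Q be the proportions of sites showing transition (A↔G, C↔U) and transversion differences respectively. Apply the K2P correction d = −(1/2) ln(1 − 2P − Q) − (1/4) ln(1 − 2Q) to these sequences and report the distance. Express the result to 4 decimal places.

0.0818

Differing sites — 15:C/U (Ti); 17:A/G (Ti); 20:A/U (Tv).
Of the 3 differences, 2 transitions and 1 transversion over 39 sites: P = 2/39 = 0.051282, Q = 1/39 = 0.025641.
d = −0.5·ln(0.871795) − 0.25·ln(0.948718) = −0.5·(-0.137201) − 0.25·(-0.052644) = 0.0818.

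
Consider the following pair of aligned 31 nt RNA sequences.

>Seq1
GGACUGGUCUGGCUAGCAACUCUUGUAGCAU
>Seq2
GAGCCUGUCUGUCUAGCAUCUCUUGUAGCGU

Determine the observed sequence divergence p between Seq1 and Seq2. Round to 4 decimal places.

0.2258

The sequences differ at positions 2 (G/A), 3 (A/G), 5 (U/C), 6 (G/U), 12 (G/U), 19 (A/U), 30 (A/G).
There are 7 differences over 31 sites, so p = 7/31 = 0.2258.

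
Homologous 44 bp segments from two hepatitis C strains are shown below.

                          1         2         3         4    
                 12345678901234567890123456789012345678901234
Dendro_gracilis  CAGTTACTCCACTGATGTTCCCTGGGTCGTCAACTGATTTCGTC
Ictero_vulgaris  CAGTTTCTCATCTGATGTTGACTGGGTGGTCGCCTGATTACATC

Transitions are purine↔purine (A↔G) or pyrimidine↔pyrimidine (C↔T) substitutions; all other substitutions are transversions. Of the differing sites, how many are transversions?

8

The sequences differ at positions 6 (A/T, transversion), 10 (C/A, transversion), 11 (A/T, transversion), 20 (C/G, transversion), 21 (C/A, transversion), 28 (C/G, transversion), 32 (A/G, transition), 33 (A/C, transversion), 40 (T/A, transversion), 42 (G/A, transition).
Of the 10 differences, 2 transitions and 8 transversions, so the answer is 8.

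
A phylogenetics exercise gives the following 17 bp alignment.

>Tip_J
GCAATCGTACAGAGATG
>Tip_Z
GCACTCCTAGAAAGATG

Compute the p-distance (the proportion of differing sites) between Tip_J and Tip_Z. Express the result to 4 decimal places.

The sequences differ at positions 4 (A/C), 7 (G/C), 10 (C/G), 12 (G/A).
There are 4 differences over 17 sites, so p = 4/17 = 0.2353.

0.2353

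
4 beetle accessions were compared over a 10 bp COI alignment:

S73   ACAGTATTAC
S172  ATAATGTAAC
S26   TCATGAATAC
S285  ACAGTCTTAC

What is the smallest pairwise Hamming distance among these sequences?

Pairwise Hamming distances:
  S73 vs S172: 4
  S73 vs S26: 4
  S73 vs S285: 1
  S172 vs S26: 7
  S172 vs S285: 4
  S26 vs S285: 5
The smallest is 1, between S73 and S285.

1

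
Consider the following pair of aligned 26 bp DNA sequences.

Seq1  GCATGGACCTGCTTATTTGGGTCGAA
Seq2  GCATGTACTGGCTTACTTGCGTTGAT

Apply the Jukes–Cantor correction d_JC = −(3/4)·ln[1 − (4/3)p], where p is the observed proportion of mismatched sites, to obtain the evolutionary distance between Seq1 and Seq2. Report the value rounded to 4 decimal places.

0.3335

Mismatches occur at site 6 (G/T), site 9 (C/T), site 10 (T/G), site 16 (T/C), site 20 (G/C), site 23 (C/T), site 26 (A/T).
p = 7/26 = 0.269231.
d = −0.75 · ln(1 − (4/3)·0.269231) = −0.75 · ln(0.641025) = −0.75 · (-0.444687) = 0.3335.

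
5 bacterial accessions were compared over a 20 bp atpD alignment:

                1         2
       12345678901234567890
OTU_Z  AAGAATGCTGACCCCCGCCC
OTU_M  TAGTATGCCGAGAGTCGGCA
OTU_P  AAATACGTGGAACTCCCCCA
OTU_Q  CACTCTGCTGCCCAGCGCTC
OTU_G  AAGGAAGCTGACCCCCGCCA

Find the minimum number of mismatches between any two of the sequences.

3

Pairwise Hamming distances:
  OTU_Z vs OTU_M: 9
  OTU_Z vs OTU_P: 9
  OTU_Z vs OTU_Q: 8
  OTU_Z vs OTU_G: 3
  OTU_M vs OTU_P: 11
  OTU_M vs OTU_Q: 12
  OTU_M vs OTU_G: 9
  OTU_P vs OTU_Q: 13
  OTU_P vs OTU_G: 8
  OTU_Q vs OTU_G: 10
The smallest is 3, between OTU_Z and OTU_G.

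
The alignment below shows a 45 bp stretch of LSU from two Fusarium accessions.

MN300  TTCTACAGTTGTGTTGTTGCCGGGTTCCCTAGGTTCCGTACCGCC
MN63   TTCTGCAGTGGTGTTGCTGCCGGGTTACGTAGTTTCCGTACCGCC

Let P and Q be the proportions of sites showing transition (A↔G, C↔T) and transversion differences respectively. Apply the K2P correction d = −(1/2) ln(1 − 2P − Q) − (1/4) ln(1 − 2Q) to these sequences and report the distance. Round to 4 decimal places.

0.1468

Mismatches occur at site 5 (A→G, transition), site 10 (T→G, transversion), site 17 (T→C, transition), site 27 (C→A, transversion), site 29 (C→G, transversion), site 33 (G→T, transversion).
Of the 6 differences, 2 transitions and 4 transversions over 45 sites: P = 2/45 = 0.044444, Q = 4/45 = 0.088889.
d = −0.5·ln(0.822223) − 0.25·ln(0.822222) = −0.5·(-0.195744) − 0.25·(-0.195745) = 0.1468.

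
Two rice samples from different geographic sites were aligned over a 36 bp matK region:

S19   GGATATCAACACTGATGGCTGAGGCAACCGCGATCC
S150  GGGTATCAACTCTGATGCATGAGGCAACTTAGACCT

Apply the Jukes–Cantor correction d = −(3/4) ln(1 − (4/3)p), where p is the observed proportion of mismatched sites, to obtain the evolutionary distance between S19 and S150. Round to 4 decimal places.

0.3041

Differing sites — 3:A/G; 11:A/T; 18:G/C; 19:C/A; 29:C/T; 30:G/T; 31:C/A; 34:T/C; 36:C/T.
p = 9/36 = 0.250000.
d = −0.75 · ln(1 − (4/3)·0.250000) = −0.75 · ln(0.666667) = −0.75 · (-0.405465) = 0.3041.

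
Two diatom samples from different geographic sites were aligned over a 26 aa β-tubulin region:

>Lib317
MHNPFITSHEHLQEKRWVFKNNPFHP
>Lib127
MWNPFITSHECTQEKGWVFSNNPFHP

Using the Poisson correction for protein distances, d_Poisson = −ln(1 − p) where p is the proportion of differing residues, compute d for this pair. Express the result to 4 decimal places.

0.2136

Mismatches occur at site 2 (H↔W), site 11 (H↔C), site 12 (L↔T), site 16 (R↔G), site 20 (K↔S).
p = 5/26 = 0.192308.
d = −ln(1 − 0.192308) = −ln(0.807692) = 0.2136.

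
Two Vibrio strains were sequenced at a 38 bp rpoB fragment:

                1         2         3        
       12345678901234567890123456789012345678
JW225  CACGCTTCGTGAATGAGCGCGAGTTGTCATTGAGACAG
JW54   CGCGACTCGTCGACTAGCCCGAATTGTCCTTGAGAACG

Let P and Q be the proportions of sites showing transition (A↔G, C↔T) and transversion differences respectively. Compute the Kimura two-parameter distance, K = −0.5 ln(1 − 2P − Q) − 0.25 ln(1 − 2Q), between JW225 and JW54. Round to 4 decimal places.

0.4114

The sequences differ at positions 2 (A/G, transition), 5 (C/A, transversion), 6 (T/C, transition), 11 (G/C, transversion), 12 (A/G, transition), 14 (T/C, transition), 15 (G/T, transversion), 19 (G/C, transversion), 23 (G/A, transition), 29 (A/C, transversion), 36 (C/A, transversion), 37 (A/C, transversion).
Of the 12 differences, 5 transitions and 7 transversions over 38 sites: P = 5/38 = 0.131579, Q = 7/38 = 0.184211.
d = −0.5·ln(0.552631) − 0.25·ln(0.631578) = −0.5·(-0.593065) − 0.25·(-0.459534) = 0.4114.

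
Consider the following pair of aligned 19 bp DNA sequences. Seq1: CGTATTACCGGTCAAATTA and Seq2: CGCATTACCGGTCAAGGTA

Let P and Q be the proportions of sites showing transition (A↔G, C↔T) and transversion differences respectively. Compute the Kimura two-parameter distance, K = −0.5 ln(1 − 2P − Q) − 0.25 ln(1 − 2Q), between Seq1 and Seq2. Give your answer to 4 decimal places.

The sequences differ at positions 3 (T/C, transition), 16 (A/G, transition), 17 (T/G, transversion).
Of the 3 differences, 2 transitions and 1 transversion over 19 sites: P = 2/19 = 0.105263, Q = 1/19 = 0.052632.
d = −0.5·ln(0.736842) − 0.25·ln(0.894736) = −0.5·(-0.305382) − 0.25·(-0.111227) = 0.1805.

0.1805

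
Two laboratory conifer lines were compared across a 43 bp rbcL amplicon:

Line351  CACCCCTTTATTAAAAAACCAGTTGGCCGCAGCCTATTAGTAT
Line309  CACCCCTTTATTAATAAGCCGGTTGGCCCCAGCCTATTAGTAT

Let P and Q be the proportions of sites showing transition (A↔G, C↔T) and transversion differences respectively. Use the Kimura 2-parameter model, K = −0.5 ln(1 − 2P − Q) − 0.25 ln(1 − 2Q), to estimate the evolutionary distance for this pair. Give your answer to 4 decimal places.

0.0996

Differing sites — 15:A/T (Tv); 18:A/G (Ti); 21:A/G (Ti); 29:G/C (Tv).
Of the 4 differences, 2 transitions and 2 transversions over 43 sites: P = 2/43 = 0.046512, Q = 2/43 = 0.046512.
d = −0.5·ln(0.860464) − 0.25·ln(0.906976) = −0.5·(-0.150284) − 0.25·(-0.097639) = 0.0996.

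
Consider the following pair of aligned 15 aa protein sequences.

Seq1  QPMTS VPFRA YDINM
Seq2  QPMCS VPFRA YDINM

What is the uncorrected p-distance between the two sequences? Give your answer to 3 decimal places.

A single mismatch occurs at site 4 (T↔C).
There are 1 differences over 15 sites, so p = 1/15 = 0.067.

0.067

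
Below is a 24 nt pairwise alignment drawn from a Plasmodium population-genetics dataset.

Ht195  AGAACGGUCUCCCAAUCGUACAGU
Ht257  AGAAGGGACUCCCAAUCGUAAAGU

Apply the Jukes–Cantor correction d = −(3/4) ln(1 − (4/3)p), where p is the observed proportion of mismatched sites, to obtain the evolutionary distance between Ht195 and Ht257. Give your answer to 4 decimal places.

Differing sites — 5:C/G; 8:U/A; 21:C/A.
p = 3/24 = 0.125000.
d = −0.75 · ln(1 − (4/3)·0.125000) = −0.75 · ln(0.833333) = −0.75 · (-0.182322) = 0.1367.

0.1367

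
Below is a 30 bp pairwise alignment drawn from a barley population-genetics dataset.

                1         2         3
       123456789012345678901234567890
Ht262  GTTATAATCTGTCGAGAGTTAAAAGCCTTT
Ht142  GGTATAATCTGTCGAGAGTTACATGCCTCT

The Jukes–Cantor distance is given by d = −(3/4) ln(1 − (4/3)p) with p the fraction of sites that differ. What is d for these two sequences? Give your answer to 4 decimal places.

0.1468

Mismatches occur at site 2 (T/G), site 22 (A/C), site 24 (A/T), site 29 (T/C).
p = 4/30 = 0.133333.
d = −0.75 · ln(1 − (4/3)·0.133333) = −0.75 · ln(0.822223) = −0.75 · (-0.195744) = 0.1468.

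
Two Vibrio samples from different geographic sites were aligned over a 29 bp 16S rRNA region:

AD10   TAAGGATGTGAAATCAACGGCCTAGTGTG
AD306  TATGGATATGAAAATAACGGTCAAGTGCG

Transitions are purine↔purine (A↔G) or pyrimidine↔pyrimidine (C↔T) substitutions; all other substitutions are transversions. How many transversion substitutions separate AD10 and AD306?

The sequences differ at positions 3 (A/T, transversion), 8 (G/A, transition), 14 (T/A, transversion), 15 (C/T, transition), 21 (C/T, transition), 23 (T/A, transversion), 28 (T/C, transition).
Of the 7 differences, 4 transitions and 3 transversions, so the answer is 3.

3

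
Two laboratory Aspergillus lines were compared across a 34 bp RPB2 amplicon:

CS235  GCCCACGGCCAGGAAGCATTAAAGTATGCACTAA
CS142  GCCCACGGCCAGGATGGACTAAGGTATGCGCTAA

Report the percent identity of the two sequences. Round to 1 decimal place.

85.3%

Differing sites — 15:A/T; 17:C/G; 19:T/C; 23:A/G; 30:A/G.
29 of the 34 sites match, so the percent identity is 29/34 × 100 = 85.3%.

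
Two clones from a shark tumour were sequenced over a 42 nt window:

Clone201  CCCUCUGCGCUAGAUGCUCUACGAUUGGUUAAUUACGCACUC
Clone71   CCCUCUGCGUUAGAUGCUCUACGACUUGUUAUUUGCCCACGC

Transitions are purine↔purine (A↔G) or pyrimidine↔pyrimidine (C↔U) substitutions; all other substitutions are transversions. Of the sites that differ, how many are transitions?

3

Differing sites — 10:C/U (Ti); 25:U/C (Ti); 27:G/U (Tv); 32:A/U (Tv); 35:A/G (Ti); 37:G/C (Tv); 41:U/G (Tv).
Of the 7 differences, 3 transitions and 4 transversions, so the answer is 3.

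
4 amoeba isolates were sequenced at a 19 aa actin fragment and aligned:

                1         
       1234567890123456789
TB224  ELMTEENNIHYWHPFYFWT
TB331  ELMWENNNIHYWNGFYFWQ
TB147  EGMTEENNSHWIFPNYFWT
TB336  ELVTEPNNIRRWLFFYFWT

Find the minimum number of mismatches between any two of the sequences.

Pairwise Hamming distances:
  TB224 vs TB331: 5
  TB224 vs TB147: 6
  TB224 vs TB336: 6
  TB331 vs TB147: 10
  TB331 vs TB336: 8
  TB147 vs TB336: 10
The smallest is 5, between TB224 and TB331.

5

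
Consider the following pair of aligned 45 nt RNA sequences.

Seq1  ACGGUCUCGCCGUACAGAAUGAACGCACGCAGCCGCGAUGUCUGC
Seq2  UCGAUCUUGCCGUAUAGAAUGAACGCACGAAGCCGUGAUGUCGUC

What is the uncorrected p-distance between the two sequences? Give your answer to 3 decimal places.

0.178

Mismatches occur at site 1 (A→U), site 4 (G→A), site 8 (C→U), site 15 (C→U), site 30 (C→A), site 36 (C→U), site 43 (U→G), site 44 (G→U).
There are 8 differences over 45 sites, so p = 8/45 = 0.178.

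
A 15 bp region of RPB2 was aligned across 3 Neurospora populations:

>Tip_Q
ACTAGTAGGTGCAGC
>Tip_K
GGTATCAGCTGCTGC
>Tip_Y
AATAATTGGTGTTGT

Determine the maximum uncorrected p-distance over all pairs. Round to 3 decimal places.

Pairwise Hamming distances:
  Tip_Q vs Tip_K: 6
  Tip_Q vs Tip_Y: 6
  Tip_K vs Tip_Y: 8
The largest is 8 mismatches, between Tip_K and Tip_Y; p = 8/15 = 0.533.

0.533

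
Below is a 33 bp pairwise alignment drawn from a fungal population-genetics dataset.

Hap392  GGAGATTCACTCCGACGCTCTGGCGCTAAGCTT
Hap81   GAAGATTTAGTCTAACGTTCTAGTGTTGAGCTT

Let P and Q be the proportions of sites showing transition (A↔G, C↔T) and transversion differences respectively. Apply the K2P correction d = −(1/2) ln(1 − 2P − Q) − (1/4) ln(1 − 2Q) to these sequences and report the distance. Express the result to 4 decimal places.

0.4444

Mismatches occur at site 2 (G→A, transition), site 8 (C→T, transition), site 10 (C→G, transversion), site 13 (C→T, transition), site 14 (G→A, transition), site 18 (C→T, transition), site 22 (G→A, transition), site 24 (C→T, transition), site 26 (C→T, transition), site 28 (A→G, transition).
Of the 10 differences, 9 transitions and 1 transversion over 33 sites: P = 9/33 = 0.272727, Q = 1/33 = 0.030303.
d = −0.5·ln(0.424243) − 0.25·ln(0.939394) = −0.5·(-0.857449) − 0.25·(-0.062520) = 0.4444.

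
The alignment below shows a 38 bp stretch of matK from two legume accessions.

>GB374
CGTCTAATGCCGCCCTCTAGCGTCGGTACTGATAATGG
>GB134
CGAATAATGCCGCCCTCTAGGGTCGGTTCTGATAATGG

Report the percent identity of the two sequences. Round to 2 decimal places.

Differing sites — 3:T/A; 4:C/A; 21:C/G; 28:A/T.
34 of the 38 sites match, so the percent identity is 34/38 × 100 = 89.47%.

89.47%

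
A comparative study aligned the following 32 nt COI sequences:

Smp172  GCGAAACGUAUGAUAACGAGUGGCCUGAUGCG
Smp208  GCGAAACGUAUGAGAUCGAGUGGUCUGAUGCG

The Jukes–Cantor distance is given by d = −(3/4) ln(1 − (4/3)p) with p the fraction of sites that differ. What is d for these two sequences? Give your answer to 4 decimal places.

0.1001

Mismatches occur at site 14 (U↔G), site 16 (A↔U), site 24 (C↔U).
p = 3/32 = 0.093750.
d = −0.75 · ln(1 − (4/3)·0.093750) = −0.75 · ln(0.875000) = −0.75 · (-0.133531) = 0.1001.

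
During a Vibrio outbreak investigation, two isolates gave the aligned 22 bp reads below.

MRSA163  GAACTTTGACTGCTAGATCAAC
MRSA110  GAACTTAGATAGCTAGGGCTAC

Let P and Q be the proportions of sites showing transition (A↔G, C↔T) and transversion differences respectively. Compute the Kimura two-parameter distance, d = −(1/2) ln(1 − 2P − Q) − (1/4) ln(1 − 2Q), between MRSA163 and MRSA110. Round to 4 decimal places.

Differing sites — 7:T/A (Tv); 10:C/T (Ti); 11:T/A (Tv); 17:A/G (Ti); 18:T/G (Tv); 20:A/T (Tv).
Of the 6 differences, 2 transitions and 4 transversions over 22 sites: P = 2/22 = 0.090909, Q = 4/22 = 0.181818.
d = −0.5·ln(0.636364) − 0.25·ln(0.636364) = −0.5·(-0.451985) − 0.25·(-0.451985) = 0.3390.

0.3390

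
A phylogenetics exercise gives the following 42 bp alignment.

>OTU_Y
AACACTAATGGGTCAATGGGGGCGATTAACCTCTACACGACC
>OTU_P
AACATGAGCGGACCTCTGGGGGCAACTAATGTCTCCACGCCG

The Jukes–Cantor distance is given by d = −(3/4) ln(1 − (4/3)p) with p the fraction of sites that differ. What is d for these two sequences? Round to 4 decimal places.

0.4850

Mismatches occur at site 5 (C/T), site 6 (T/G), site 8 (A/G), site 9 (T/C), site 12 (G/A), site 13 (T/C), site 15 (A/T), site 16 (A/C), site 24 (G/A), site 26 (T/C), site 30 (C/T), site 31 (C/G), site 35 (A/C), site 40 (A/C), site 42 (C/G).
p = 15/42 = 0.357143.
d = −0.75 · ln(1 − (4/3)·0.357143) = −0.75 · ln(0.523809) = −0.75 · (-0.646628) = 0.4850.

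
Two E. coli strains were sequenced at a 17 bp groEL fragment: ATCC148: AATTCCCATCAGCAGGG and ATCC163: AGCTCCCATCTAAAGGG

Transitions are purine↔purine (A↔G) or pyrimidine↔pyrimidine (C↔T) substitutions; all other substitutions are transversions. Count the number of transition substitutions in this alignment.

3

The sequences differ at positions 2 (A/G, transition), 3 (T/C, transition), 11 (A/T, transversion), 12 (G/A, transition), 13 (C/A, transversion).
Of the 5 differences, 3 transitions and 2 transversions, so the answer is 3.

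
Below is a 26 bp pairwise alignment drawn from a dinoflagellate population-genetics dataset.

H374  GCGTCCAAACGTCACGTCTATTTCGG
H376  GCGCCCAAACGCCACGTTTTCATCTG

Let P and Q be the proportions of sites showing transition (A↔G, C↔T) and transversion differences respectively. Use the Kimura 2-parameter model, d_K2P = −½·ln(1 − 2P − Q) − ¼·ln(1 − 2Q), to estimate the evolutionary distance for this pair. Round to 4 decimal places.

The sequences differ at positions 4 (T/C, transition), 12 (T/C, transition), 18 (C/T, transition), 20 (A/T, transversion), 21 (T/C, transition), 22 (T/A, transversion), 25 (G/T, transversion).
Of the 7 differences, 4 transitions and 3 transversions over 26 sites: P = 4/26 = 0.153846, Q = 3/26 = 0.115385.
d = −0.5·ln(0.576923) − 0.25·ln(0.769230) = −0.5·(-0.550046) − 0.25·(-0.262365) = 0.3406.

0.3406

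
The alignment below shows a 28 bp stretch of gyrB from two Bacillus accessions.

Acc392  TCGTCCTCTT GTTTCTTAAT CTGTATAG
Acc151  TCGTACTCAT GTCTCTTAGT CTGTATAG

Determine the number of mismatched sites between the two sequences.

Mismatches occur at site 5 (C↔A), site 9 (T↔A), site 13 (T↔C), site 19 (A↔G).
That gives 4 mismatches out of 28 aligned sites, so the Hamming distance is 4.

4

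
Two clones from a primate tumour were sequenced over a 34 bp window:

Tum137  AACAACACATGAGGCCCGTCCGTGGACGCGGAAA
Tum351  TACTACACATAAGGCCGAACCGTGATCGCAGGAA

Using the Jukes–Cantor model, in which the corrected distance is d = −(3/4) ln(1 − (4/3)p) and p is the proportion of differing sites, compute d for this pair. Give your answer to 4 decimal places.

0.3734

Mismatches occur at site 1 (A↔T), site 4 (A↔T), site 11 (G↔A), site 17 (C↔G), site 18 (G↔A), site 19 (T↔A), site 25 (G↔A), site 26 (A↔T), site 30 (G↔A), site 32 (A↔G).
p = 10/34 = 0.294118.
d = −0.75 · ln(1 − (4/3)·0.294118) = −0.75 · ln(0.607843) = −0.75 · (-0.497839) = 0.3734.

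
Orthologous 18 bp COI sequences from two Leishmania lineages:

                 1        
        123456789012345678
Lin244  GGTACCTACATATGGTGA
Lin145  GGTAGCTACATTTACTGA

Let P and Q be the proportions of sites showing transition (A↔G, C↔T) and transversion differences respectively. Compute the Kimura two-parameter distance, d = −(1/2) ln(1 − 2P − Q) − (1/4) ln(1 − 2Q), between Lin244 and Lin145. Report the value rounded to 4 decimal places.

0.2641

Differing sites — 5:C/G (Tv); 12:A/T (Tv); 14:G/A (Ti); 15:G/C (Tv).
Of the 4 differences, 1 transition and 3 transversions over 18 sites: P = 1/18 = 0.055556, Q = 3/18 = 0.166667.
d = −0.5·ln(0.722221) − 0.25·ln(0.666666) = −0.5·(-0.325424) − 0.25·(-0.405466) = 0.2641.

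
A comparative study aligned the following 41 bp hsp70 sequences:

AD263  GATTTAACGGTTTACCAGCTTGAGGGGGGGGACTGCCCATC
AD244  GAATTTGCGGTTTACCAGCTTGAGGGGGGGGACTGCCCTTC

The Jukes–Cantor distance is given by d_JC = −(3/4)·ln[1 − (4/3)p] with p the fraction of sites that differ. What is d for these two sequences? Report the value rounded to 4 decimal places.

0.1045

Differing sites — 3:T/A; 6:A/T; 7:A/G; 39:A/T.
p = 4/41 = 0.097561.
d = −0.75 · ln(1 − (4/3)·0.097561) = −0.75 · ln(0.869919) = −0.75 · (-0.139355) = 0.1045.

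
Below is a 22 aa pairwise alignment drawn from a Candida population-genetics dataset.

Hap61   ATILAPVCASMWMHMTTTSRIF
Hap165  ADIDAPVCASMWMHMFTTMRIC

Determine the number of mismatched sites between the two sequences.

5

Differing sites — 2:T/D; 4:L/D; 16:T/F; 19:S/M; 22:F/C.
That gives 5 mismatches out of 22 aligned sites, so the Hamming distance is 5.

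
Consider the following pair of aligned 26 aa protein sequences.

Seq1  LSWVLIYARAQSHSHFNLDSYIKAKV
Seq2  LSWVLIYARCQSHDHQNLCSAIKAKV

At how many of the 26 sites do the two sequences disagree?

Differing sites — 10:A/C; 14:S/D; 16:F/Q; 19:D/C; 21:Y/A.
That gives 5 mismatches out of 26 aligned sites, so the Hamming distance is 5.

5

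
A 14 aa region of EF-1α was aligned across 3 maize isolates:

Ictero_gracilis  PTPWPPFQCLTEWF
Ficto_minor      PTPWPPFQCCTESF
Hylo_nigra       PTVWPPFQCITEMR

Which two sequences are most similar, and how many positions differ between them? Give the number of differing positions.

Pairwise Hamming distances:
  Ictero_gracilis vs Ficto_minor: 2
  Ictero_gracilis vs Hylo_nigra: 4
  Ficto_minor vs Hylo_nigra: 4
The smallest is 2, between Ictero_gracilis and Ficto_minor.

2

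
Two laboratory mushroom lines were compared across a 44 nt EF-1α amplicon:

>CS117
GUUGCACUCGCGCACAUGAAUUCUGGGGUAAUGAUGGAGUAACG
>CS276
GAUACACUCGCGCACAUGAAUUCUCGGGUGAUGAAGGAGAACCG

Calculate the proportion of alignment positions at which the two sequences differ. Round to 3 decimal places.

0.159

Differing sites — 2:U/A; 4:G/A; 25:G/C; 30:A/G; 35:U/A; 40:U/A; 42:A/C.
There are 7 differences over 44 sites, so p = 7/44 = 0.159.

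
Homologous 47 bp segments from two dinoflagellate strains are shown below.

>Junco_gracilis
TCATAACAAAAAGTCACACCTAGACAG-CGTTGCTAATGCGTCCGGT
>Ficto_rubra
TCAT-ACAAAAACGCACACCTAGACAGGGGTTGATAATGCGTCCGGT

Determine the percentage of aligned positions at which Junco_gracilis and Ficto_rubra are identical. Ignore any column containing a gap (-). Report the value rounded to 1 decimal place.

91.1%

Excluding the 2 gap columns leaves 45 comparable sites.
Differing sites — 13:G/C; 14:T/G; 29:C/G; 34:C/A.
41 of the 45 comparable sites match, so the percent identity is 41/45 × 100 = 91.1%.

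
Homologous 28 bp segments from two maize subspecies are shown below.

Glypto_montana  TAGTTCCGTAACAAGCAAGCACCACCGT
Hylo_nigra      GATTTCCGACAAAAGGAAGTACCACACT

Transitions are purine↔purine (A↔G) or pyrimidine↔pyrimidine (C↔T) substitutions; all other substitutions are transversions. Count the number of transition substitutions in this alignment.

1

Differing sites — 1:T/G (Tv); 3:G/T (Tv); 9:T/A (Tv); 10:A/C (Tv); 12:C/A (Tv); 16:C/G (Tv); 20:C/T (Ti); 26:C/A (Tv); 27:G/C (Tv).
Of the 9 differences, 1 transition and 8 transversions, so the answer is 1.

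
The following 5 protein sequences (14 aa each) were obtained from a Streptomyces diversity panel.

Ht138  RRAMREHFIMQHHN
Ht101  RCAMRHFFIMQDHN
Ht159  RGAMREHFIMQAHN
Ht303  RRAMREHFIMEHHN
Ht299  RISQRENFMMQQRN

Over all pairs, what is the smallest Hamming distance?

Pairwise Hamming distances:
  Ht138 vs Ht101: 4
  Ht138 vs Ht159: 2
  Ht138 vs Ht303: 1
  Ht138 vs Ht299: 7
  Ht101 vs Ht159: 4
  Ht101 vs Ht303: 5
  Ht101 vs Ht299: 8
  Ht159 vs Ht303: 3
  Ht159 vs Ht299: 7
  Ht303 vs Ht299: 8
The smallest is 1, between Ht138 and Ht303.

1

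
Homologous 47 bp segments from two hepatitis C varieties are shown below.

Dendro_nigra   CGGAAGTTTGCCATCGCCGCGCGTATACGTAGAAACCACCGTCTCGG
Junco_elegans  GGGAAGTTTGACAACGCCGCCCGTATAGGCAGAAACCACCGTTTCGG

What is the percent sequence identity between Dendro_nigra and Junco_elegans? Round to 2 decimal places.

Mismatches occur at site 1 (C→G), site 11 (C→A), site 14 (T→A), site 21 (G→C), site 28 (C→G), site 30 (T→C), site 43 (C→T).
40 of the 47 sites match, so the percent identity is 40/47 × 100 = 85.11%.

85.11%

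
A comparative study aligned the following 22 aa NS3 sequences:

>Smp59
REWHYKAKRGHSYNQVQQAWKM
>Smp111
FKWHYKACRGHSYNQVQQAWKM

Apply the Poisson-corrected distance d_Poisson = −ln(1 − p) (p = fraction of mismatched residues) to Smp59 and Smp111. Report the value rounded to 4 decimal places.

Differing sites — 1:R/F; 2:E/K; 8:K/C.
p = 3/22 = 0.136364.
d = −ln(1 − 0.136364) = −ln(0.863636) = 0.1466.

0.1466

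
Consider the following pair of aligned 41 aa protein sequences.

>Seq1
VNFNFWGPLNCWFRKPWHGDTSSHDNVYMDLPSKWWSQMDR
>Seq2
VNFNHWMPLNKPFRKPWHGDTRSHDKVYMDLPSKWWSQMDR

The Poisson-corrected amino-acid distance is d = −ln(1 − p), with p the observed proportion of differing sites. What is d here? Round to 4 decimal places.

The sequences differ at positions 5 (F/H), 7 (G/M), 11 (C/K), 12 (W/P), 22 (S/R), 26 (N/K).
p = 6/41 = 0.146341.
d = −ln(1 − 0.146341) = −ln(0.853659) = 0.1582.

0.1582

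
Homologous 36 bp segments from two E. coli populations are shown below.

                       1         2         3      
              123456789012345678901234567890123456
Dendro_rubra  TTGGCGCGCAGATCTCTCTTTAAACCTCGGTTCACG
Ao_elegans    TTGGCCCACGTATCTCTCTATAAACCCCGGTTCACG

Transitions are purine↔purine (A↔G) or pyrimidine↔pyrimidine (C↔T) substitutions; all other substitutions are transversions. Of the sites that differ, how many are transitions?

Mismatches occur at site 6 (G→C, transversion), site 8 (G→A, transition), site 10 (A→G, transition), site 11 (G→T, transversion), site 20 (T→A, transversion), site 27 (T→C, transition).
Of the 6 differences, 3 transitions and 3 transversions, so the answer is 3.

3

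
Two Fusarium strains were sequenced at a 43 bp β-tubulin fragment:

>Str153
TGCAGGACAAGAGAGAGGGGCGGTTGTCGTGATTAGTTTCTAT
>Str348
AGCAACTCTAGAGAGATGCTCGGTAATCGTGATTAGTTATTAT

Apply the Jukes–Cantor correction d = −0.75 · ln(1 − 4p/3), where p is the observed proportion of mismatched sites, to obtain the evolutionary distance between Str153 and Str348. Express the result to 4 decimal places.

The sequences differ at positions 1 (T/A), 5 (G/A), 6 (G/C), 7 (A/T), 9 (A/T), 17 (G/T), 19 (G/C), 20 (G/T), 25 (T/A), 26 (G/A), 39 (T/A), 40 (C/T).
p = 12/43 = 0.279070.
d = −0.75 · ln(1 − (4/3)·0.279070) = −0.75 · ln(0.627907) = −0.75 · (-0.465363) = 0.3490.

0.3490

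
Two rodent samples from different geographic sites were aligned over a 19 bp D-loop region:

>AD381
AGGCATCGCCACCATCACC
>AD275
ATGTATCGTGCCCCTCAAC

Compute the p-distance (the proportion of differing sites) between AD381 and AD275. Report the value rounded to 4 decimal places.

0.3684

Mismatches occur at site 2 (G→T), site 4 (C→T), site 9 (C→T), site 10 (C→G), site 11 (A→C), site 14 (A→C), site 18 (C→A).
There are 7 differences over 19 sites, so p = 7/19 = 0.3684.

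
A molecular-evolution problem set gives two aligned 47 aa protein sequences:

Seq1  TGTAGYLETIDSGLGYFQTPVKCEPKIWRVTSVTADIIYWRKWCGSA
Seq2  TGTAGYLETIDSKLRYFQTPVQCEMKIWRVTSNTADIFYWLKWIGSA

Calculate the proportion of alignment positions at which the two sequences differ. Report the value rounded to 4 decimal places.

0.1702

Differing sites — 13:G/K; 15:G/R; 22:K/Q; 25:P/M; 33:V/N; 38:I/F; 41:R/L; 44:C/I.
There are 8 differences over 47 sites, so p = 8/47 = 0.1702.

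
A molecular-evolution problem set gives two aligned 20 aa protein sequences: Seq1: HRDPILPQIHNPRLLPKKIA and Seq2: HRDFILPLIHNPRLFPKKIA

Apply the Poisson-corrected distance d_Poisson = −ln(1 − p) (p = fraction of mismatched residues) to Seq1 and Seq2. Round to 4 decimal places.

0.1625

The sequences differ at positions 4 (P/F), 8 (Q/L), 15 (L/F).
p = 3/20 = 0.150000.
d = −ln(1 − 0.150000) = −ln(0.850000) = 0.1625.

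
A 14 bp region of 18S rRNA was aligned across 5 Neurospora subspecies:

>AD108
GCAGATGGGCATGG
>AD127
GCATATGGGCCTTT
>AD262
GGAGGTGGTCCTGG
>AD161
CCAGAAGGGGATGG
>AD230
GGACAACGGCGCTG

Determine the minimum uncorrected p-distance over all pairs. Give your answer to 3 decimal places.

0.214

Pairwise Hamming distances:
  AD108 vs AD127: 4
  AD108 vs AD262: 4
  AD108 vs AD161: 3
  AD108 vs AD230: 7
  AD127 vs AD262: 6
  AD127 vs AD161: 7
  AD127 vs AD230: 7
  AD262 vs AD161: 7
  AD262 vs AD230: 8
  AD161 vs AD230: 8
The smallest is 3 mismatches, between AD108 and AD161; p = 3/14 = 0.214.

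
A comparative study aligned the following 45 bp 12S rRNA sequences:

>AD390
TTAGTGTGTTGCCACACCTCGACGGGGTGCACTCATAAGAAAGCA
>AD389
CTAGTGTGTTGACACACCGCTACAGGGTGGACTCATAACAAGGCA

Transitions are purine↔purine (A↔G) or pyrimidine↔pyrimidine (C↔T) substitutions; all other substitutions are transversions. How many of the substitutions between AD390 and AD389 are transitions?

3

Differing sites — 1:T/C (Ti); 12:C/A (Tv); 19:T/G (Tv); 21:G/T (Tv); 24:G/A (Ti); 30:C/G (Tv); 39:G/C (Tv); 42:A/G (Ti).
Of the 8 differences, 3 transitions and 5 transversions, so the answer is 3.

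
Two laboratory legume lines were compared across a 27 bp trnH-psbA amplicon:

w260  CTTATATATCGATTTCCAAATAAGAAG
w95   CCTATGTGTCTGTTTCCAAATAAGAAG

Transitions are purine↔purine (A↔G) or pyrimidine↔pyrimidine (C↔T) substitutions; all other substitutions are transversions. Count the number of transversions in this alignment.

The sequences differ at positions 2 (T/C, transition), 6 (A/G, transition), 8 (A/G, transition), 11 (G/T, transversion), 12 (A/G, transition).
Of the 5 differences, 4 transitions and 1 transversion, so the answer is 1.

1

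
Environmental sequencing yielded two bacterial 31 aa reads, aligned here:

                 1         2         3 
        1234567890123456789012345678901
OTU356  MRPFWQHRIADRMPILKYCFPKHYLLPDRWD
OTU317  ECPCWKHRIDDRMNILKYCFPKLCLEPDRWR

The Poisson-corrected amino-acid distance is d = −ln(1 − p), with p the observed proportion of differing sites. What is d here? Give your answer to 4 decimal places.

0.3895

The sequences differ at positions 1 (M/E), 2 (R/C), 4 (F/C), 6 (Q/K), 10 (A/D), 14 (P/N), 23 (H/L), 24 (Y/C), 26 (L/E), 31 (D/R).
p = 10/31 = 0.322581.
d = −ln(1 − 0.322581) = −ln(0.677419) = 0.3895.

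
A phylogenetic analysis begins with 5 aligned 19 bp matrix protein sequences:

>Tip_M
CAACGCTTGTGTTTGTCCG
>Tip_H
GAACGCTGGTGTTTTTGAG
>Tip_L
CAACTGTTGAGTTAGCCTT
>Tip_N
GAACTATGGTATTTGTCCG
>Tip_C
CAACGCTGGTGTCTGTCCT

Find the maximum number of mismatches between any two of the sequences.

11

Pairwise Hamming distances:
  Tip_M vs Tip_H: 5
  Tip_M vs Tip_L: 7
  Tip_M vs Tip_N: 5
  Tip_M vs Tip_C: 3
  Tip_H vs Tip_L: 11
  Tip_H vs Tip_N: 6
  Tip_H vs Tip_C: 6
  Tip_L vs Tip_N: 9
  Tip_L vs Tip_C: 8
  Tip_N vs Tip_C: 6
The largest is 11, between Tip_H and Tip_L.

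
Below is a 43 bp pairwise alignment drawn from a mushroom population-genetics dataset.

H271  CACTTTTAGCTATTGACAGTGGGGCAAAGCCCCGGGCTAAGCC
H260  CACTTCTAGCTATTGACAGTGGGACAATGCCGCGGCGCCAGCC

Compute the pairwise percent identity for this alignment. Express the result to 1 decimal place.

81.4%

Mismatches occur at site 6 (T↔C), site 24 (G↔A), site 28 (A↔T), site 32 (C↔G), site 36 (G↔C), site 37 (C↔G), site 38 (T↔C), site 39 (A↔C).
35 of the 43 sites match, so the percent identity is 35/43 × 100 = 81.4%.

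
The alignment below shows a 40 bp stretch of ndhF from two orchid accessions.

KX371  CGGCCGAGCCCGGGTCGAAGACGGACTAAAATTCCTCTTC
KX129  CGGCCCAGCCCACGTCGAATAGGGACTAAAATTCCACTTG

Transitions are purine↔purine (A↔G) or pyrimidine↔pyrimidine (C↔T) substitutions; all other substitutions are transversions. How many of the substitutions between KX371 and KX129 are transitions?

1

The sequences differ at positions 6 (G/C, transversion), 12 (G/A, transition), 13 (G/C, transversion), 20 (G/T, transversion), 22 (C/G, transversion), 36 (T/A, transversion), 40 (C/G, transversion).
Of the 7 differences, 1 transition and 6 transversions, so the answer is 1.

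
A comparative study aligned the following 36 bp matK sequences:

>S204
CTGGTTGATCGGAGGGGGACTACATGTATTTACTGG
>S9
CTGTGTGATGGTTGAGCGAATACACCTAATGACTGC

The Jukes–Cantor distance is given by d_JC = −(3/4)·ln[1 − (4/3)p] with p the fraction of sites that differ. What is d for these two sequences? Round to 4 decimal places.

Differing sites — 4:G/T; 5:T/G; 10:C/G; 12:G/T; 13:A/T; 15:G/A; 17:G/C; 20:C/A; 25:T/C; 26:G/C; 29:T/A; 31:T/G; 36:G/C.
p = 13/36 = 0.361111.
d = −0.75 · ln(1 − (4/3)·0.361111) = −0.75 · ln(0.518519) = −0.75 · (-0.656779) = 0.4926.

0.4926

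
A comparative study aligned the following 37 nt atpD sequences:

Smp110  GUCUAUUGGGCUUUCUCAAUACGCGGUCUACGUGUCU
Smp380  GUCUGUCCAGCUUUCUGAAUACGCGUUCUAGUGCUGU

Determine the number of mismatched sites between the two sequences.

11

Mismatches occur at site 5 (A→G), site 7 (U→C), site 8 (G→C), site 9 (G→A), site 17 (C→G), site 26 (G→U), site 31 (C→G), site 32 (G→U), site 33 (U→G), site 34 (G→C), site 36 (C→G).
That gives 11 mismatches out of 37 aligned sites, so the Hamming distance is 11.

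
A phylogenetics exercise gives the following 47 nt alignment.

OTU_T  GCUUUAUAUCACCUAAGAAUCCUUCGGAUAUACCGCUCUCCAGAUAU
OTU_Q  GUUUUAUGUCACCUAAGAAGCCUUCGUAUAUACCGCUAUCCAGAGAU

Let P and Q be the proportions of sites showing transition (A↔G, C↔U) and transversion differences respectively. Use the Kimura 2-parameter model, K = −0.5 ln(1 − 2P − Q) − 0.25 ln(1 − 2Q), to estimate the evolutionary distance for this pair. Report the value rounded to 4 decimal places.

0.1399

Mismatches occur at site 2 (C→U, transition), site 8 (A→G, transition), site 20 (U→G, transversion), site 27 (G→U, transversion), site 38 (C→A, transversion), site 45 (U→G, transversion).
Of the 6 differences, 2 transitions and 4 transversions over 47 sites: P = 2/47 = 0.042553, Q = 4/47 = 0.085106.
d = −0.5·ln(0.829788) − 0.25·ln(0.829788) = −0.5·(-0.186585) − 0.25·(-0.186585) = 0.1399.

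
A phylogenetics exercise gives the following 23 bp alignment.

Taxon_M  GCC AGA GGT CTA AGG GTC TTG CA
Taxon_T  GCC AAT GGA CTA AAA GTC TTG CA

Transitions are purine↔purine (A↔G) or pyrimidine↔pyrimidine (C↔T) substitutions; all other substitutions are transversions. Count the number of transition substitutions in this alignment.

3

Differing sites — 5:G/A (Ti); 6:A/T (Tv); 9:T/A (Tv); 14:G/A (Ti); 15:G/A (Ti).
Of the 5 differences, 3 transitions and 2 transversions, so the answer is 3.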